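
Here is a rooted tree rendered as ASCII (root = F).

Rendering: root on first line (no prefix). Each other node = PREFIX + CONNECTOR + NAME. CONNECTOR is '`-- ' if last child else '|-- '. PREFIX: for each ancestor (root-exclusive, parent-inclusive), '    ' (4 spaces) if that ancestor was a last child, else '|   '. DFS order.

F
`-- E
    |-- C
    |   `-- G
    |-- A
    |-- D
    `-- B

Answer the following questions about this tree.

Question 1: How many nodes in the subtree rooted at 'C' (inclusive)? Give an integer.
Answer: 2

Derivation:
Subtree rooted at C contains: C, G
Count = 2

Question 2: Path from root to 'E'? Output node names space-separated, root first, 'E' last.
Walk down from root: F -> E

Answer: F E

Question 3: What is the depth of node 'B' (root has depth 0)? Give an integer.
Path from root to B: F -> E -> B
Depth = number of edges = 2

Answer: 2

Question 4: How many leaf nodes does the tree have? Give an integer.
Answer: 4

Derivation:
Leaves (nodes with no children): A, B, D, G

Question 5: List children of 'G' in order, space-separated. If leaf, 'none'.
Node G's children (from adjacency): (leaf)

Answer: none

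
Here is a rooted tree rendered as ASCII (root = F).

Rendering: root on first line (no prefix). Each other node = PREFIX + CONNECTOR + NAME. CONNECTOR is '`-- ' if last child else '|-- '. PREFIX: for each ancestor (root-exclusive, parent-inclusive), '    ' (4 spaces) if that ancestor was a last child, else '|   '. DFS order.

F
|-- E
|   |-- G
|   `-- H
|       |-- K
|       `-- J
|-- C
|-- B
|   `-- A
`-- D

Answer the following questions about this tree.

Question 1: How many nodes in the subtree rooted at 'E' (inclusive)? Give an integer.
Answer: 5

Derivation:
Subtree rooted at E contains: E, G, H, J, K
Count = 5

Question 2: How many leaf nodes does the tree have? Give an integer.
Answer: 6

Derivation:
Leaves (nodes with no children): A, C, D, G, J, K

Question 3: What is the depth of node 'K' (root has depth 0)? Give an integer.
Path from root to K: F -> E -> H -> K
Depth = number of edges = 3

Answer: 3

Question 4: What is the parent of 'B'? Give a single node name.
Answer: F

Derivation:
Scan adjacency: B appears as child of F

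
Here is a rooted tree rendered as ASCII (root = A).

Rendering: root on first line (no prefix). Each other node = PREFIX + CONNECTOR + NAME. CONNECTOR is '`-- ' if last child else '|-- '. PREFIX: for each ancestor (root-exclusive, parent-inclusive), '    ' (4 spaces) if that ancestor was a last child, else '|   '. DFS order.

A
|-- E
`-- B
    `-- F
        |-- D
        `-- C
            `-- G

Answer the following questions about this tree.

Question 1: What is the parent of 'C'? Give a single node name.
Answer: F

Derivation:
Scan adjacency: C appears as child of F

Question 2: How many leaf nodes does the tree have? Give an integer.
Leaves (nodes with no children): D, E, G

Answer: 3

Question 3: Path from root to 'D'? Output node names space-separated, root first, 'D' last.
Walk down from root: A -> B -> F -> D

Answer: A B F D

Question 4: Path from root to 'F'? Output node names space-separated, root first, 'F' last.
Answer: A B F

Derivation:
Walk down from root: A -> B -> F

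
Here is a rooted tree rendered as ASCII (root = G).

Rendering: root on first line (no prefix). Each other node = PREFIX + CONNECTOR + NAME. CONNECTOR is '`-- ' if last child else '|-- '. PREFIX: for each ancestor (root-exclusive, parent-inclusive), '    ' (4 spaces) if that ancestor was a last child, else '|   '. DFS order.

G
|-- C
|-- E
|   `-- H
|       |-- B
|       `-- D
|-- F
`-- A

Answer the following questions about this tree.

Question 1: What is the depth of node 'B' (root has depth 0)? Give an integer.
Path from root to B: G -> E -> H -> B
Depth = number of edges = 3

Answer: 3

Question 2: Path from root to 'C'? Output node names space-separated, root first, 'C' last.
Answer: G C

Derivation:
Walk down from root: G -> C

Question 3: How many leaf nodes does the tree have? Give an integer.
Leaves (nodes with no children): A, B, C, D, F

Answer: 5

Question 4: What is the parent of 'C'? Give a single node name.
Answer: G

Derivation:
Scan adjacency: C appears as child of G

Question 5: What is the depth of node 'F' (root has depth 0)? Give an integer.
Path from root to F: G -> F
Depth = number of edges = 1

Answer: 1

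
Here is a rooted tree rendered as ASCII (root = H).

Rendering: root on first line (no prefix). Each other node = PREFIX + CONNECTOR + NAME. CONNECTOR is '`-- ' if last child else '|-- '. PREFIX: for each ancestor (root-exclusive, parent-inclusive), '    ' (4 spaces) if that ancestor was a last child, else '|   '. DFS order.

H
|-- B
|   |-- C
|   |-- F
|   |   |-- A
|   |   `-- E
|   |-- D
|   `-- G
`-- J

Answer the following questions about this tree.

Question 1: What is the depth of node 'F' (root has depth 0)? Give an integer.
Answer: 2

Derivation:
Path from root to F: H -> B -> F
Depth = number of edges = 2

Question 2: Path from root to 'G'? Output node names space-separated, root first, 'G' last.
Answer: H B G

Derivation:
Walk down from root: H -> B -> G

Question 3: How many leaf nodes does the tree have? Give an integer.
Leaves (nodes with no children): A, C, D, E, G, J

Answer: 6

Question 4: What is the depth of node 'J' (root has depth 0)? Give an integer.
Answer: 1

Derivation:
Path from root to J: H -> J
Depth = number of edges = 1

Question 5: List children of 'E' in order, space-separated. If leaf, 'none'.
Node E's children (from adjacency): (leaf)

Answer: none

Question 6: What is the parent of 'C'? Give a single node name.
Answer: B

Derivation:
Scan adjacency: C appears as child of B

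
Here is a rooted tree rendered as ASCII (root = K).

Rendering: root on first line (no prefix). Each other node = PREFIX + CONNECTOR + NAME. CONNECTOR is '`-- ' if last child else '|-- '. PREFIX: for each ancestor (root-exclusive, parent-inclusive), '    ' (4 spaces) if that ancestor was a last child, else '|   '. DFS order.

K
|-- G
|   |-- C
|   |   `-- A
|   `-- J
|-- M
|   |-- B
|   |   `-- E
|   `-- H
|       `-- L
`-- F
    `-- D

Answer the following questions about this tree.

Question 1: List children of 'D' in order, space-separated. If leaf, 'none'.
Answer: none

Derivation:
Node D's children (from adjacency): (leaf)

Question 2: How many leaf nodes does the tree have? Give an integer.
Leaves (nodes with no children): A, D, E, J, L

Answer: 5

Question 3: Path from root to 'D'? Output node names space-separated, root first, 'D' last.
Walk down from root: K -> F -> D

Answer: K F D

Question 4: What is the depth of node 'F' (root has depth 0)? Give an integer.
Path from root to F: K -> F
Depth = number of edges = 1

Answer: 1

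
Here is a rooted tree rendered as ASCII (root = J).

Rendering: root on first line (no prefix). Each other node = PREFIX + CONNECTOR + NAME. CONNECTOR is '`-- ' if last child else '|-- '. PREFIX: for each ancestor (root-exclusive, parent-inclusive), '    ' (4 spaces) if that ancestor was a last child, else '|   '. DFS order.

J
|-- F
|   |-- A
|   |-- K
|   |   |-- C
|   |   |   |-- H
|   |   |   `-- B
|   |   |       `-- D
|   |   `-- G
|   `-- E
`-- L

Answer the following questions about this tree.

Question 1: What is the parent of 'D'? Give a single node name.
Scan adjacency: D appears as child of B

Answer: B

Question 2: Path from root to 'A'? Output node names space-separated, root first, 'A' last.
Answer: J F A

Derivation:
Walk down from root: J -> F -> A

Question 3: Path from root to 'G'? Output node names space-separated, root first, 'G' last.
Walk down from root: J -> F -> K -> G

Answer: J F K G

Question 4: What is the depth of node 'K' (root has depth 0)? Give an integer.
Path from root to K: J -> F -> K
Depth = number of edges = 2

Answer: 2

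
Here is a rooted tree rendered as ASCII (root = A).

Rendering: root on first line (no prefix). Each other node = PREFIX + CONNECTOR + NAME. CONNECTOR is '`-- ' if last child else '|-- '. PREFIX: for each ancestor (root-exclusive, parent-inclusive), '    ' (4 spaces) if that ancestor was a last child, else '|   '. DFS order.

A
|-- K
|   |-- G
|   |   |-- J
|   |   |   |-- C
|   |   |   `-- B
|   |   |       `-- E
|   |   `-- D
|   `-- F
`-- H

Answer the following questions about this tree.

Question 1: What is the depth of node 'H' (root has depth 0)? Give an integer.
Answer: 1

Derivation:
Path from root to H: A -> H
Depth = number of edges = 1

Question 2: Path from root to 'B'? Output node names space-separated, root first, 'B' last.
Answer: A K G J B

Derivation:
Walk down from root: A -> K -> G -> J -> B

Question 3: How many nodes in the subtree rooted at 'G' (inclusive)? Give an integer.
Answer: 6

Derivation:
Subtree rooted at G contains: B, C, D, E, G, J
Count = 6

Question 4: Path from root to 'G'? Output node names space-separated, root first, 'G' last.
Answer: A K G

Derivation:
Walk down from root: A -> K -> G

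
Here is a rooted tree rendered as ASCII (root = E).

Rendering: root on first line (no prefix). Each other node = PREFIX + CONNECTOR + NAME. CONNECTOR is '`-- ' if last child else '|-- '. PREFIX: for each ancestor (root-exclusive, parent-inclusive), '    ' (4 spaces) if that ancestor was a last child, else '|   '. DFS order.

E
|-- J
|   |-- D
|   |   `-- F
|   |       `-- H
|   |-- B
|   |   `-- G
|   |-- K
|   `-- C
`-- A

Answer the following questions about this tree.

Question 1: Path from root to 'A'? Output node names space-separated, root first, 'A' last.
Walk down from root: E -> A

Answer: E A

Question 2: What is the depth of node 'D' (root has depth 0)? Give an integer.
Answer: 2

Derivation:
Path from root to D: E -> J -> D
Depth = number of edges = 2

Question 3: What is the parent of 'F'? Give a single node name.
Answer: D

Derivation:
Scan adjacency: F appears as child of D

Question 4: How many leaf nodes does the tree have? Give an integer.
Answer: 5

Derivation:
Leaves (nodes with no children): A, C, G, H, K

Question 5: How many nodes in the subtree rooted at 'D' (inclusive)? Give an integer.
Answer: 3

Derivation:
Subtree rooted at D contains: D, F, H
Count = 3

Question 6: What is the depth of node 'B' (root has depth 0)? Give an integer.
Answer: 2

Derivation:
Path from root to B: E -> J -> B
Depth = number of edges = 2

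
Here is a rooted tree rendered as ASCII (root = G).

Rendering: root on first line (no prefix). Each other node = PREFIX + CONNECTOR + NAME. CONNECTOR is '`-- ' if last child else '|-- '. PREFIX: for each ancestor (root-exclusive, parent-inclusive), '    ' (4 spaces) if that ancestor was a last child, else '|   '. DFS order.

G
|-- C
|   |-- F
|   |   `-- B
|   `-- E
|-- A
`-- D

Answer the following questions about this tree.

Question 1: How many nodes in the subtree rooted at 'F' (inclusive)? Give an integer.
Answer: 2

Derivation:
Subtree rooted at F contains: B, F
Count = 2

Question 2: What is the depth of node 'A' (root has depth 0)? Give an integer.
Path from root to A: G -> A
Depth = number of edges = 1

Answer: 1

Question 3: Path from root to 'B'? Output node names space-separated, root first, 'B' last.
Answer: G C F B

Derivation:
Walk down from root: G -> C -> F -> B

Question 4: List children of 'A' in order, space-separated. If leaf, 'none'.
Node A's children (from adjacency): (leaf)

Answer: none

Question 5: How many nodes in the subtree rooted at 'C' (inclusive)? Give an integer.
Answer: 4

Derivation:
Subtree rooted at C contains: B, C, E, F
Count = 4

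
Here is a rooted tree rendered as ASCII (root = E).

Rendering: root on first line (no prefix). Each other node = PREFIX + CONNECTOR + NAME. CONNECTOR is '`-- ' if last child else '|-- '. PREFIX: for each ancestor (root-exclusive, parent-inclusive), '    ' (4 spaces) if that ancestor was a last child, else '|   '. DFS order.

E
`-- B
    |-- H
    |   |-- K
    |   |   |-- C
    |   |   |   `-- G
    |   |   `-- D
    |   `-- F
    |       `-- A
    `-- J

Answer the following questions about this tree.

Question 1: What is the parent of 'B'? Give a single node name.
Answer: E

Derivation:
Scan adjacency: B appears as child of E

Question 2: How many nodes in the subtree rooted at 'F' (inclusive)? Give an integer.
Answer: 2

Derivation:
Subtree rooted at F contains: A, F
Count = 2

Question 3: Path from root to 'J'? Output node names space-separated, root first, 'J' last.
Walk down from root: E -> B -> J

Answer: E B J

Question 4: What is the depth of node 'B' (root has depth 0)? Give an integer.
Answer: 1

Derivation:
Path from root to B: E -> B
Depth = number of edges = 1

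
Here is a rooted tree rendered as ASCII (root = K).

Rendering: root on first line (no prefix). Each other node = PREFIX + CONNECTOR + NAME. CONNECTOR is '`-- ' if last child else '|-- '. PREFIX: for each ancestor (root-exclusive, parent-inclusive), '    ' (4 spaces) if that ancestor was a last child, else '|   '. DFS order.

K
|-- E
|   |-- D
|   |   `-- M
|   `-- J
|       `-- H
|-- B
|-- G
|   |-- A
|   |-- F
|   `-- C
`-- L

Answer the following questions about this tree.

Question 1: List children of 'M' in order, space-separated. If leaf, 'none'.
Node M's children (from adjacency): (leaf)

Answer: none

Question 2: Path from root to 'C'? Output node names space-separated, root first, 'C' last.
Walk down from root: K -> G -> C

Answer: K G C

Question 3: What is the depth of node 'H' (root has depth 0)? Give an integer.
Answer: 3

Derivation:
Path from root to H: K -> E -> J -> H
Depth = number of edges = 3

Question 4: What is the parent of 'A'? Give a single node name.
Scan adjacency: A appears as child of G

Answer: G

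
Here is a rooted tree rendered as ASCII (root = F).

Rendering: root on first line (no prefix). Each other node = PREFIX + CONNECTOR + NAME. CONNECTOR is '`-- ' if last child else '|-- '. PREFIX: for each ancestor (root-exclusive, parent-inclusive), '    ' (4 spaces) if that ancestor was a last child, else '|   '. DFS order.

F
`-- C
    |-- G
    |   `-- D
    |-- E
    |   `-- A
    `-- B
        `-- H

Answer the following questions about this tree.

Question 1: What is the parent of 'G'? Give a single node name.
Answer: C

Derivation:
Scan adjacency: G appears as child of C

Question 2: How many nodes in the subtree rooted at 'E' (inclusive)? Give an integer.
Answer: 2

Derivation:
Subtree rooted at E contains: A, E
Count = 2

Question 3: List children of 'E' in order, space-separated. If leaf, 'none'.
Answer: A

Derivation:
Node E's children (from adjacency): A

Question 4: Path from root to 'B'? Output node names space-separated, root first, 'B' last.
Walk down from root: F -> C -> B

Answer: F C B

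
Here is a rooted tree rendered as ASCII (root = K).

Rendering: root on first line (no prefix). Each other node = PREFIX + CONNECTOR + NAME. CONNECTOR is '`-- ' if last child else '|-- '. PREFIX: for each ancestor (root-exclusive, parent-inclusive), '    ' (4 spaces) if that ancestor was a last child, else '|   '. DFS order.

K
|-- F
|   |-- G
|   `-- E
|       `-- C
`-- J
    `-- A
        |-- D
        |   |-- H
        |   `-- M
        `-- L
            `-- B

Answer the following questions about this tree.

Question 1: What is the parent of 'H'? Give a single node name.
Scan adjacency: H appears as child of D

Answer: D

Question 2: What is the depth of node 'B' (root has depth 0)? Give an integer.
Answer: 4

Derivation:
Path from root to B: K -> J -> A -> L -> B
Depth = number of edges = 4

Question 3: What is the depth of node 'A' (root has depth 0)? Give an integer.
Path from root to A: K -> J -> A
Depth = number of edges = 2

Answer: 2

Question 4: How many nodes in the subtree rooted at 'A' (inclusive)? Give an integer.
Subtree rooted at A contains: A, B, D, H, L, M
Count = 6

Answer: 6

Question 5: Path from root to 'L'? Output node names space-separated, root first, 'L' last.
Answer: K J A L

Derivation:
Walk down from root: K -> J -> A -> L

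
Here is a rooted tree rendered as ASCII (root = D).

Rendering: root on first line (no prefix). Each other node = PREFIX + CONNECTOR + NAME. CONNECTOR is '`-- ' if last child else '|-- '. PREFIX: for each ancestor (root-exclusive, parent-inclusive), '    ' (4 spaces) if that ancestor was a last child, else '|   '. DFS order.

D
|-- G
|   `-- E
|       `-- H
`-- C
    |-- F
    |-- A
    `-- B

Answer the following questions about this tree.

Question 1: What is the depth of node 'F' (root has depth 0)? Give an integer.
Answer: 2

Derivation:
Path from root to F: D -> C -> F
Depth = number of edges = 2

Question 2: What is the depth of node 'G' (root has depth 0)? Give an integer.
Answer: 1

Derivation:
Path from root to G: D -> G
Depth = number of edges = 1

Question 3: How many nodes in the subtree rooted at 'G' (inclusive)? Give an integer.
Subtree rooted at G contains: E, G, H
Count = 3

Answer: 3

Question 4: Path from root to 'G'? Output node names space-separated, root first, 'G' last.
Answer: D G

Derivation:
Walk down from root: D -> G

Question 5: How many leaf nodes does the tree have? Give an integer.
Leaves (nodes with no children): A, B, F, H

Answer: 4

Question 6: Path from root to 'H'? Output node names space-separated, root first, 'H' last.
Walk down from root: D -> G -> E -> H

Answer: D G E H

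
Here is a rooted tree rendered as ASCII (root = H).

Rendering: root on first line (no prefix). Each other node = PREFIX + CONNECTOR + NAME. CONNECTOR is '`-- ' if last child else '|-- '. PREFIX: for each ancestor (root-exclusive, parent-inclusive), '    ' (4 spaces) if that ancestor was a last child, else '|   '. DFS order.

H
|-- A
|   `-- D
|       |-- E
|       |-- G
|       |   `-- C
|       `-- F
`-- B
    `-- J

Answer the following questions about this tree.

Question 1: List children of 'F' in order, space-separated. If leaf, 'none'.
Answer: none

Derivation:
Node F's children (from adjacency): (leaf)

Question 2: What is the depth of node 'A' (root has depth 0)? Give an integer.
Answer: 1

Derivation:
Path from root to A: H -> A
Depth = number of edges = 1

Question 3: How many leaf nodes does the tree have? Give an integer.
Leaves (nodes with no children): C, E, F, J

Answer: 4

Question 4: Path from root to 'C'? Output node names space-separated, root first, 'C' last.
Answer: H A D G C

Derivation:
Walk down from root: H -> A -> D -> G -> C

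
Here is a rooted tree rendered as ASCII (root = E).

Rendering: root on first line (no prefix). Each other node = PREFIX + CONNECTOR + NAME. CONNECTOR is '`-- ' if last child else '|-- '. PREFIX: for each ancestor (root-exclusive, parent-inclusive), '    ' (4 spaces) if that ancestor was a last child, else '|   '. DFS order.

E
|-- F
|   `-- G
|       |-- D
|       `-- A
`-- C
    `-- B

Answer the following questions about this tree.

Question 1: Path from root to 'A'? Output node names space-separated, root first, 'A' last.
Answer: E F G A

Derivation:
Walk down from root: E -> F -> G -> A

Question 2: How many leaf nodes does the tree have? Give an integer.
Answer: 3

Derivation:
Leaves (nodes with no children): A, B, D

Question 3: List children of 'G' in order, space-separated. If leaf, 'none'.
Answer: D A

Derivation:
Node G's children (from adjacency): D, A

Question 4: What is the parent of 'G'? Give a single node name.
Scan adjacency: G appears as child of F

Answer: F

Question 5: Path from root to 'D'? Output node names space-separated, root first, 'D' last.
Answer: E F G D

Derivation:
Walk down from root: E -> F -> G -> D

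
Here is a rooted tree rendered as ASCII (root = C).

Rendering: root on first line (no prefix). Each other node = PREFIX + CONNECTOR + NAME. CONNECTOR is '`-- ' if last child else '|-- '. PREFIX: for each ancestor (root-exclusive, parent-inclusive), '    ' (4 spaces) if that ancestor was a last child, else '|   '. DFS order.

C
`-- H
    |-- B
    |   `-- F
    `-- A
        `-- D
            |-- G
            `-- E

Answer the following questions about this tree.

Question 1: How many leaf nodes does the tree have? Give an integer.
Answer: 3

Derivation:
Leaves (nodes with no children): E, F, G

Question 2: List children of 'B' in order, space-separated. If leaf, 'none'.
Node B's children (from adjacency): F

Answer: F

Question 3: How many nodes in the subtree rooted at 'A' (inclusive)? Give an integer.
Answer: 4

Derivation:
Subtree rooted at A contains: A, D, E, G
Count = 4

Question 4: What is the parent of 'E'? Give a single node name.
Answer: D

Derivation:
Scan adjacency: E appears as child of D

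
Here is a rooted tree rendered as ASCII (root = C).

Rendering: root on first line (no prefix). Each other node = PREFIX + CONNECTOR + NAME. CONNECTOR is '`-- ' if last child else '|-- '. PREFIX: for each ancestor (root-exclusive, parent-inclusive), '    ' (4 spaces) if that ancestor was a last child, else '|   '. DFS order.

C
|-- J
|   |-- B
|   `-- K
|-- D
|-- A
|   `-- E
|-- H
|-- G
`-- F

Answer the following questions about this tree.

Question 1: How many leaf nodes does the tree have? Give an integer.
Leaves (nodes with no children): B, D, E, F, G, H, K

Answer: 7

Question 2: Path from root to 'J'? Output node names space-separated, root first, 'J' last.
Answer: C J

Derivation:
Walk down from root: C -> J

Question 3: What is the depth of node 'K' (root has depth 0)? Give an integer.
Answer: 2

Derivation:
Path from root to K: C -> J -> K
Depth = number of edges = 2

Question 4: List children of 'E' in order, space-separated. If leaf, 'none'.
Node E's children (from adjacency): (leaf)

Answer: none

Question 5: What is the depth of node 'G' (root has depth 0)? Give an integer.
Path from root to G: C -> G
Depth = number of edges = 1

Answer: 1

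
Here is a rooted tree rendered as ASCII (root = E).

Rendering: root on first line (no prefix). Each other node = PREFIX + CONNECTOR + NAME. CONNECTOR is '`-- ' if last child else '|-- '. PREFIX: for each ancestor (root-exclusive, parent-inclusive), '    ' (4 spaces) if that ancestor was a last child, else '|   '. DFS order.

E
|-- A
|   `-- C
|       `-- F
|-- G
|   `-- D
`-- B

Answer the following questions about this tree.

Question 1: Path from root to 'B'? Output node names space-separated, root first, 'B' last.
Walk down from root: E -> B

Answer: E B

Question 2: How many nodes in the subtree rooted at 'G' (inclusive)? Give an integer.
Subtree rooted at G contains: D, G
Count = 2

Answer: 2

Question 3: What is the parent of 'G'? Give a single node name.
Scan adjacency: G appears as child of E

Answer: E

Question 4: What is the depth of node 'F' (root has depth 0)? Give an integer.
Answer: 3

Derivation:
Path from root to F: E -> A -> C -> F
Depth = number of edges = 3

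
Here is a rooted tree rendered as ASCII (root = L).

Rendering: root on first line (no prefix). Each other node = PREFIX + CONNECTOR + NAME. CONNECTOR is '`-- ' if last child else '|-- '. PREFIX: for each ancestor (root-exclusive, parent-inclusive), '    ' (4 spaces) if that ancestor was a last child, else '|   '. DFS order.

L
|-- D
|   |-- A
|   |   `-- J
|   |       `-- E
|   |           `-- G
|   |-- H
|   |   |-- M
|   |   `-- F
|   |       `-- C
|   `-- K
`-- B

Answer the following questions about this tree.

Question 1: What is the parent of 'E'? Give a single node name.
Scan adjacency: E appears as child of J

Answer: J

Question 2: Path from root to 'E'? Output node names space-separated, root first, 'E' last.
Walk down from root: L -> D -> A -> J -> E

Answer: L D A J E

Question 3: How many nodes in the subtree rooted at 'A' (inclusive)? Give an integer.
Answer: 4

Derivation:
Subtree rooted at A contains: A, E, G, J
Count = 4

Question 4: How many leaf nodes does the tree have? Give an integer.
Answer: 5

Derivation:
Leaves (nodes with no children): B, C, G, K, M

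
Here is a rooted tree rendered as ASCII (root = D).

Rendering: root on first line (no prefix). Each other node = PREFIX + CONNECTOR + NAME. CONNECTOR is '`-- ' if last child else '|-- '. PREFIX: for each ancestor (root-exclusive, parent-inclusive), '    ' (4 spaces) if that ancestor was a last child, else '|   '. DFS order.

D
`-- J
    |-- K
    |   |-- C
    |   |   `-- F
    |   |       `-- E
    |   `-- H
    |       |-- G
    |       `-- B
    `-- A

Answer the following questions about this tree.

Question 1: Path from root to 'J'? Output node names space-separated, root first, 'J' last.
Answer: D J

Derivation:
Walk down from root: D -> J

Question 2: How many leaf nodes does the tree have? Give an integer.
Answer: 4

Derivation:
Leaves (nodes with no children): A, B, E, G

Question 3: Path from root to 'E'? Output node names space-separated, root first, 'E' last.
Walk down from root: D -> J -> K -> C -> F -> E

Answer: D J K C F E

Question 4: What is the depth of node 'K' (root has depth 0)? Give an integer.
Path from root to K: D -> J -> K
Depth = number of edges = 2

Answer: 2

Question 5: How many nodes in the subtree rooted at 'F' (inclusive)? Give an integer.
Answer: 2

Derivation:
Subtree rooted at F contains: E, F
Count = 2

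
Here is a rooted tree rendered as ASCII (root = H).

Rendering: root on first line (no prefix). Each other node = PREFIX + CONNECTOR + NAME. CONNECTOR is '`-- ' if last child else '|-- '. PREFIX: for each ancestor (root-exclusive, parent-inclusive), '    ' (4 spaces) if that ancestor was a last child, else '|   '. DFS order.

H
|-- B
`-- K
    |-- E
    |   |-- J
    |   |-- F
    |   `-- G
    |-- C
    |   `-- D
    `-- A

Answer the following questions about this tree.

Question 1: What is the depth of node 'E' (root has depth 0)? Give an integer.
Path from root to E: H -> K -> E
Depth = number of edges = 2

Answer: 2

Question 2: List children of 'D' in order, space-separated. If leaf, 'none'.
Answer: none

Derivation:
Node D's children (from adjacency): (leaf)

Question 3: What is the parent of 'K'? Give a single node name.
Answer: H

Derivation:
Scan adjacency: K appears as child of H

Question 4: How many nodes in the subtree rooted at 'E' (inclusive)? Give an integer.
Answer: 4

Derivation:
Subtree rooted at E contains: E, F, G, J
Count = 4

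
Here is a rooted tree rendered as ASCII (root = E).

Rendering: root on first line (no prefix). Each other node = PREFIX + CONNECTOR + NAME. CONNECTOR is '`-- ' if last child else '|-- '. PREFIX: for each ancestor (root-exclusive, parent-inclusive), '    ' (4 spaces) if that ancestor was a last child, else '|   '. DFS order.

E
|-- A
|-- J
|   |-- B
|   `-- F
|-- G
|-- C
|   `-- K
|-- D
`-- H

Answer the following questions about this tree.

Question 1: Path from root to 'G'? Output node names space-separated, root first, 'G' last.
Walk down from root: E -> G

Answer: E G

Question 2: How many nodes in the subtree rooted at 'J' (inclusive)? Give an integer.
Subtree rooted at J contains: B, F, J
Count = 3

Answer: 3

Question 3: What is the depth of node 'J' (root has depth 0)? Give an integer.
Answer: 1

Derivation:
Path from root to J: E -> J
Depth = number of edges = 1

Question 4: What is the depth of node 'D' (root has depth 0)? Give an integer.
Path from root to D: E -> D
Depth = number of edges = 1

Answer: 1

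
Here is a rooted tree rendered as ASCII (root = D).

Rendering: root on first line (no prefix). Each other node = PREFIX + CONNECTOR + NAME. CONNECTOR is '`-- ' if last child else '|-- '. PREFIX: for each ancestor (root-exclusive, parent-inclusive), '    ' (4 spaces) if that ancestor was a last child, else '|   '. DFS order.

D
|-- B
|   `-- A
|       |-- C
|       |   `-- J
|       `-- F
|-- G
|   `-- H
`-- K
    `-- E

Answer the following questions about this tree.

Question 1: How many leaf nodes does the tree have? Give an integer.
Leaves (nodes with no children): E, F, H, J

Answer: 4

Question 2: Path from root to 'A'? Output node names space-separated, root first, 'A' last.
Walk down from root: D -> B -> A

Answer: D B A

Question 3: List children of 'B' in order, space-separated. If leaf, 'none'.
Node B's children (from adjacency): A

Answer: A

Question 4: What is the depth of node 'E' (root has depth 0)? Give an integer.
Path from root to E: D -> K -> E
Depth = number of edges = 2

Answer: 2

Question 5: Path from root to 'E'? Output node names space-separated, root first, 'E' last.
Answer: D K E

Derivation:
Walk down from root: D -> K -> E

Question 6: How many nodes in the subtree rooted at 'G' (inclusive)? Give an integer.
Answer: 2

Derivation:
Subtree rooted at G contains: G, H
Count = 2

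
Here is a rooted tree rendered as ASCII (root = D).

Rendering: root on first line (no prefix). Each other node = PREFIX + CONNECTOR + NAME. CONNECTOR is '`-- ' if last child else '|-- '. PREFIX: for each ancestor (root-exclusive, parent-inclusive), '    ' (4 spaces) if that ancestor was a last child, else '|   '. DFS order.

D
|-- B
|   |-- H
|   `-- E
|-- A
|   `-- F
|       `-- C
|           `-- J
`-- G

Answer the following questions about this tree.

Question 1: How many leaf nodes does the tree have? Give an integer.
Answer: 4

Derivation:
Leaves (nodes with no children): E, G, H, J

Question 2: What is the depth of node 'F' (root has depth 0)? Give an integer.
Path from root to F: D -> A -> F
Depth = number of edges = 2

Answer: 2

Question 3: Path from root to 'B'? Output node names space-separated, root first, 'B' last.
Walk down from root: D -> B

Answer: D B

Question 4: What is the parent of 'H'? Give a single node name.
Answer: B

Derivation:
Scan adjacency: H appears as child of B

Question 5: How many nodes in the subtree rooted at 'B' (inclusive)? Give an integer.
Answer: 3

Derivation:
Subtree rooted at B contains: B, E, H
Count = 3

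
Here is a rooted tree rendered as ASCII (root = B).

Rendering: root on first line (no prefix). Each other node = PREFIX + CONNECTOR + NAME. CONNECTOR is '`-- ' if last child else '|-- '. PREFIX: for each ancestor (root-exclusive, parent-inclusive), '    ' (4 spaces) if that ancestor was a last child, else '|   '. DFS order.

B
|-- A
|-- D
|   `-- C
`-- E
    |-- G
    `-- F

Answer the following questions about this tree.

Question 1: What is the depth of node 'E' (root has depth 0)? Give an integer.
Path from root to E: B -> E
Depth = number of edges = 1

Answer: 1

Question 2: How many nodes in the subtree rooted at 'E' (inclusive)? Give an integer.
Answer: 3

Derivation:
Subtree rooted at E contains: E, F, G
Count = 3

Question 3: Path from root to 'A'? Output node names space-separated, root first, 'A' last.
Answer: B A

Derivation:
Walk down from root: B -> A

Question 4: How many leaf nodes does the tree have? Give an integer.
Answer: 4

Derivation:
Leaves (nodes with no children): A, C, F, G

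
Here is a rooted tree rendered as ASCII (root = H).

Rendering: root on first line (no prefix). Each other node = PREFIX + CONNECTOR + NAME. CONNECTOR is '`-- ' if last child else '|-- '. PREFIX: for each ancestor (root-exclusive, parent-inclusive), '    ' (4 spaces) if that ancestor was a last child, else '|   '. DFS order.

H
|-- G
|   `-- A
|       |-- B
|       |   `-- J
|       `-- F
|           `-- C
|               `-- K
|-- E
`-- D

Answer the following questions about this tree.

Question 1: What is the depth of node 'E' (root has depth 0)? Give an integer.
Answer: 1

Derivation:
Path from root to E: H -> E
Depth = number of edges = 1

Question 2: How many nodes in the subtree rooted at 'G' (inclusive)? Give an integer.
Subtree rooted at G contains: A, B, C, F, G, J, K
Count = 7

Answer: 7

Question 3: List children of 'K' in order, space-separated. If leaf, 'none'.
Answer: none

Derivation:
Node K's children (from adjacency): (leaf)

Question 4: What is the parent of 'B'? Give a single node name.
Answer: A

Derivation:
Scan adjacency: B appears as child of A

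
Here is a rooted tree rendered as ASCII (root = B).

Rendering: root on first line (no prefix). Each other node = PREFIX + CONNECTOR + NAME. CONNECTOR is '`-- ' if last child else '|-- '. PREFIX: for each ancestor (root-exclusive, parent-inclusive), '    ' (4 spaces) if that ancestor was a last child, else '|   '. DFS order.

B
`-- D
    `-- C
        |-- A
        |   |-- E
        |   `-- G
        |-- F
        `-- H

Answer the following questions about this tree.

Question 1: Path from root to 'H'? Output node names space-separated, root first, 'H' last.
Answer: B D C H

Derivation:
Walk down from root: B -> D -> C -> H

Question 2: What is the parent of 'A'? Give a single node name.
Scan adjacency: A appears as child of C

Answer: C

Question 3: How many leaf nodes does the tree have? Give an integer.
Answer: 4

Derivation:
Leaves (nodes with no children): E, F, G, H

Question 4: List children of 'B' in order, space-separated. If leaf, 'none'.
Answer: D

Derivation:
Node B's children (from adjacency): D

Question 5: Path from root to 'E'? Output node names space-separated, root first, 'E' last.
Answer: B D C A E

Derivation:
Walk down from root: B -> D -> C -> A -> E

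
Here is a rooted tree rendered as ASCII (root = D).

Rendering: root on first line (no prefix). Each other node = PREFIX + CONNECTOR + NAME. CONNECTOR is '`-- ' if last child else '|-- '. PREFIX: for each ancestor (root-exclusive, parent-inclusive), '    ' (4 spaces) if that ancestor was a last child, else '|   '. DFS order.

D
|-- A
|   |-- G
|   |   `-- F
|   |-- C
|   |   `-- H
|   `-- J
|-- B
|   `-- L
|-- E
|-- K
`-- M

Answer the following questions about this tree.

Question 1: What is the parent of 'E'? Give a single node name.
Answer: D

Derivation:
Scan adjacency: E appears as child of D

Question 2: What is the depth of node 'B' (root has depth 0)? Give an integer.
Path from root to B: D -> B
Depth = number of edges = 1

Answer: 1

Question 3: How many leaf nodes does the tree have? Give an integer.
Leaves (nodes with no children): E, F, H, J, K, L, M

Answer: 7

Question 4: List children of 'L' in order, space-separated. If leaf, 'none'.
Node L's children (from adjacency): (leaf)

Answer: none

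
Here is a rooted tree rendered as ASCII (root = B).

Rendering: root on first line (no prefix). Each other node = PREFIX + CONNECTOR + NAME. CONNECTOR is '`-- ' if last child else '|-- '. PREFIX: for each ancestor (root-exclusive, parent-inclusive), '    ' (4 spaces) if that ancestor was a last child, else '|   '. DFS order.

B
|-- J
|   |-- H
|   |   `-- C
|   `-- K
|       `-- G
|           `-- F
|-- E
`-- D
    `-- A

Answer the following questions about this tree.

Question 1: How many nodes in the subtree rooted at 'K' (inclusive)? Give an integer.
Subtree rooted at K contains: F, G, K
Count = 3

Answer: 3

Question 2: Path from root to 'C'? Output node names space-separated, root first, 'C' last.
Walk down from root: B -> J -> H -> C

Answer: B J H C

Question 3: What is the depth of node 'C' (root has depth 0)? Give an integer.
Path from root to C: B -> J -> H -> C
Depth = number of edges = 3

Answer: 3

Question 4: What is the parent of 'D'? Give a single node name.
Scan adjacency: D appears as child of B

Answer: B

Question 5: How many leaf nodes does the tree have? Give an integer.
Answer: 4

Derivation:
Leaves (nodes with no children): A, C, E, F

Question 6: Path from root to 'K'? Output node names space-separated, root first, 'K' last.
Walk down from root: B -> J -> K

Answer: B J K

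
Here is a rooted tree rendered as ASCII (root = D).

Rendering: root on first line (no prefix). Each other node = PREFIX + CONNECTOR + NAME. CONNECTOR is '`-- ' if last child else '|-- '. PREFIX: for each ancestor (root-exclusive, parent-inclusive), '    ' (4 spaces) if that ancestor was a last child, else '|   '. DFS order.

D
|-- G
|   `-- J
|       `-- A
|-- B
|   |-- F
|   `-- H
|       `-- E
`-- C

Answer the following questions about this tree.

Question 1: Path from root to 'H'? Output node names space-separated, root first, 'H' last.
Walk down from root: D -> B -> H

Answer: D B H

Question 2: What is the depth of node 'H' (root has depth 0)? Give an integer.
Answer: 2

Derivation:
Path from root to H: D -> B -> H
Depth = number of edges = 2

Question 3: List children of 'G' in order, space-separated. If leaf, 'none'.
Node G's children (from adjacency): J

Answer: J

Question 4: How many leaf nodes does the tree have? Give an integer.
Answer: 4

Derivation:
Leaves (nodes with no children): A, C, E, F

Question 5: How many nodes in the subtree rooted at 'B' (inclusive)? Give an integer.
Subtree rooted at B contains: B, E, F, H
Count = 4

Answer: 4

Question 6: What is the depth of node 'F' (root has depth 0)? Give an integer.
Path from root to F: D -> B -> F
Depth = number of edges = 2

Answer: 2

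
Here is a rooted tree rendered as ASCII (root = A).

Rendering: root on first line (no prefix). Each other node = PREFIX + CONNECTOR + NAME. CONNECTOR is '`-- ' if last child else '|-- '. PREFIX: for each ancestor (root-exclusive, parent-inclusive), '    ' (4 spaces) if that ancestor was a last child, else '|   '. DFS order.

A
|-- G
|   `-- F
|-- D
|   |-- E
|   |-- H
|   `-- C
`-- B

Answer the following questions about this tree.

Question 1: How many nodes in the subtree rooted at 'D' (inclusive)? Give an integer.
Answer: 4

Derivation:
Subtree rooted at D contains: C, D, E, H
Count = 4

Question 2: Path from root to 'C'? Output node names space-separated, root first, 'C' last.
Walk down from root: A -> D -> C

Answer: A D C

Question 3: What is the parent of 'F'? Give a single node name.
Scan adjacency: F appears as child of G

Answer: G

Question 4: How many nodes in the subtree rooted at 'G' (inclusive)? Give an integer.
Answer: 2

Derivation:
Subtree rooted at G contains: F, G
Count = 2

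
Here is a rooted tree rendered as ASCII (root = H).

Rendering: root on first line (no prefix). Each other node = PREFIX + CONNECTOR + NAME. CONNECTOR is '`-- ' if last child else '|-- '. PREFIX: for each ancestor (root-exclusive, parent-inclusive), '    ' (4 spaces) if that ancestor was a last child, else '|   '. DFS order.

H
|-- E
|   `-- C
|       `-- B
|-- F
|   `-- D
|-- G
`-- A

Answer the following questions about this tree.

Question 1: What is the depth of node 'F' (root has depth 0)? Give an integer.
Answer: 1

Derivation:
Path from root to F: H -> F
Depth = number of edges = 1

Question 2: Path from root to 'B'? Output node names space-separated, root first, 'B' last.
Walk down from root: H -> E -> C -> B

Answer: H E C B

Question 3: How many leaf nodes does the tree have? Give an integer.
Leaves (nodes with no children): A, B, D, G

Answer: 4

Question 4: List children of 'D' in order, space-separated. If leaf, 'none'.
Node D's children (from adjacency): (leaf)

Answer: none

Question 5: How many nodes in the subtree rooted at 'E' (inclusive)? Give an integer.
Answer: 3

Derivation:
Subtree rooted at E contains: B, C, E
Count = 3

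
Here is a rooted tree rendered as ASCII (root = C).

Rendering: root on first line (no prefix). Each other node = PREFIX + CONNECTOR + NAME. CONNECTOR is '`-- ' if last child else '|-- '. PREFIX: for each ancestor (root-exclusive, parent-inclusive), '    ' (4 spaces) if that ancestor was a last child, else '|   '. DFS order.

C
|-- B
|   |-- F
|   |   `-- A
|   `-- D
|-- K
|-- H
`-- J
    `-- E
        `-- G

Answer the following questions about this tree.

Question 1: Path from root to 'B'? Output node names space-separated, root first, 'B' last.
Walk down from root: C -> B

Answer: C B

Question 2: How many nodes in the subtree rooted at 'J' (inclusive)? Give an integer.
Subtree rooted at J contains: E, G, J
Count = 3

Answer: 3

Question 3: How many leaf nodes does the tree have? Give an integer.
Leaves (nodes with no children): A, D, G, H, K

Answer: 5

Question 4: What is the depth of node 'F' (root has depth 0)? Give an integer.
Answer: 2

Derivation:
Path from root to F: C -> B -> F
Depth = number of edges = 2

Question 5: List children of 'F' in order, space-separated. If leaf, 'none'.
Node F's children (from adjacency): A

Answer: A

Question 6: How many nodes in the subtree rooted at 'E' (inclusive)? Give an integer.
Answer: 2

Derivation:
Subtree rooted at E contains: E, G
Count = 2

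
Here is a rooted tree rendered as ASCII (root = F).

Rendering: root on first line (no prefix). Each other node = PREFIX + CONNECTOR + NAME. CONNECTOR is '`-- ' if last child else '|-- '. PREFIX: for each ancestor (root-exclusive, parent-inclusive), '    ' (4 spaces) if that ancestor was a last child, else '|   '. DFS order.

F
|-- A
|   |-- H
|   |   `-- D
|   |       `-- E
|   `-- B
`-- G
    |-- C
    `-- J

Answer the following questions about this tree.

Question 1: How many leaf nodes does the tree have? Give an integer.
Leaves (nodes with no children): B, C, E, J

Answer: 4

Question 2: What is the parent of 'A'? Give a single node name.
Answer: F

Derivation:
Scan adjacency: A appears as child of F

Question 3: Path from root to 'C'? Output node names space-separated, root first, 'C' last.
Walk down from root: F -> G -> C

Answer: F G C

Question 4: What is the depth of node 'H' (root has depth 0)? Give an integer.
Path from root to H: F -> A -> H
Depth = number of edges = 2

Answer: 2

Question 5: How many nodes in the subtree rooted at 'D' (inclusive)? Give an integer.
Subtree rooted at D contains: D, E
Count = 2

Answer: 2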